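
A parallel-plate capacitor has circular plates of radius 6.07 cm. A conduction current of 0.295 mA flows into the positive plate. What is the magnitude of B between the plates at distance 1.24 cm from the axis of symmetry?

1.99×10^-10 T

Between the plates the displacement current equals the wire current: I_d = 0.295 mA = 2.95×10^-4 A.
∮B·dl = μ₀ I_d,enc with I_d,enc = I_d r²/R² = 1.231×10^-5 A; so B = μ₀ I_d,enc/(2πr) = 1.99×10^-10 T.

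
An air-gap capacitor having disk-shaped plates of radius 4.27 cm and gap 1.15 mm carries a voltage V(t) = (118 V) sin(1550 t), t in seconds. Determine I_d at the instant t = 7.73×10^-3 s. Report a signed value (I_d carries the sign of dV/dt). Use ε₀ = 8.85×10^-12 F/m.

dV/dt = (118)(1550)·cos(11.9815) = 1.525×10^5 V/s.
I_d = C dV/dt with C = ε₀A/d = (8.85×10^-12)(5.728×10^-3)/(1.15×10^-3) = 4.408×10^-11 F, so I_d = (4.408×10^-11)(1.525×10^5) = 6.72×10^-6 A.

6.72×10^-6 A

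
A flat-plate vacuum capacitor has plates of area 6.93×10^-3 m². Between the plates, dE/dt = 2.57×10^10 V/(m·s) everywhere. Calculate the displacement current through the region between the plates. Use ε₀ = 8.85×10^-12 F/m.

The displacement current is ε₀ times dΦ_E/dt = ε₀ A dE/dt = (8.85×10^-12)(6.93×10^-3)(2.57×10^10) = 1.58×10^-3 A.

1.58×10^-3 A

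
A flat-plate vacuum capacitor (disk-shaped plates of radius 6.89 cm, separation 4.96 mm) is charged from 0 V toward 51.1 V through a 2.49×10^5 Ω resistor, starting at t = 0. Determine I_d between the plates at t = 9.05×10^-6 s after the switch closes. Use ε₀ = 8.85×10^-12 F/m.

5.24×10^-5 A

C = ε₀A/d = (8.85×10^-12)(0.01491)/(4.96×10^-3) = 2.660×10^-11 F and τ = RC = 6.623×10^-6 s. I_d in the gap equals the RC charging current.
I_d(t) = (V₀/R) e^(−t/τ) = 2.052×10^-4 · e^(−1.366) = 5.24×10^-5 A.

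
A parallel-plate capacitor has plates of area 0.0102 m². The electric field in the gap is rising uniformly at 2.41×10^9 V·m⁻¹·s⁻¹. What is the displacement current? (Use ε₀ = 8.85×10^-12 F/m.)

2.18×10^-4 A

The displacement current is ε₀ times dΦ_E/dt = ε₀ A dE/dt = (8.85×10^-12)(0.0102)(2.41×10^9) = 2.18×10^-4 A.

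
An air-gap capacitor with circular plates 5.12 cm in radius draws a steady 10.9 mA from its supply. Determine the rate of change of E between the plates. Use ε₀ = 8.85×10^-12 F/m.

1.50×10^11 V/(m·s)

The displacement current between the plates equals the conduction current, I_d = 10.9 mA.
Inverting I_d = ε₀ A dE/dt gives dE/dt = 0.0109 / (8.85×10^-12 · 8.235×10^-3) = 1.50×10^11 V/(m·s).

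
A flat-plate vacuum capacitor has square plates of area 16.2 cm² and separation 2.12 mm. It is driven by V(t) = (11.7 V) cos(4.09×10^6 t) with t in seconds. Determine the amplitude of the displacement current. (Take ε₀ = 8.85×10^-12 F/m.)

3.24×10^-4 A

The displacement current equals the conduction current C dV/dt, which peaks at C V₀ ω.
With C = ε₀A/d = (8.85×10^-12)(1.62×10^-3)/(2.12×10^-3) = 6.763×10^-12 F and ω = 4.09×10^6 rad/s, I_d,max = (6.763×10^-12)(11.7)(4.09×10^6) = 3.24×10^-4 A.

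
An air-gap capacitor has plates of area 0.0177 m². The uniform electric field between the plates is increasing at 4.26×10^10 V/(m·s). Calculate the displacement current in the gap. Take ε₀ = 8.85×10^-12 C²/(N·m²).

6.67×10^-3 A

With a uniform field, Φ_E = EA, so I_d = ε₀ A dE/dt = 6.67×10^-3 A.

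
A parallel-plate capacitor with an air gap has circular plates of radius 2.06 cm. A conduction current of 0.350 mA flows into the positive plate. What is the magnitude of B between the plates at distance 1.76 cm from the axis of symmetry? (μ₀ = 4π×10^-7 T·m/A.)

2.90×10^-9 T

No conduction current crosses the gap, so I_d there equals the 3.50×10^-4 A in the leads.
For r < R the Ampère–Maxwell law gives B(2πr) = μ₀ I_d (r²/R²), so B = μ₀ I_d r/(2πR²) = (4π×10^-7)(3.50×10^-4)(0.0176)/(2π·0.0206²) = 2.90×10^-9 T.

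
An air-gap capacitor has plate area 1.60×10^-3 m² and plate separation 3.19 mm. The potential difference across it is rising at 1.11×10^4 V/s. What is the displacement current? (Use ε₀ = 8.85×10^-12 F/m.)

4.93×10^-8 A

The displacement current equals the charging current C dV/dt. With C = ε₀A/d = (8.85×10^-12)(1.60×10^-3)/(3.19×10^-3) = 4.439×10^-12 F, I_d = (4.439×10^-12)(1.11×10^4) = 4.93×10^-8 A.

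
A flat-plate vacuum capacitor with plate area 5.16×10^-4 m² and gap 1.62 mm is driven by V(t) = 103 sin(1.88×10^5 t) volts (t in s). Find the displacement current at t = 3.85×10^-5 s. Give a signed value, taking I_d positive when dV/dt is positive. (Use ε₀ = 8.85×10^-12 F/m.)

3.15×10^-5 A

dE/dt = (V₀ω/d)·cos(ωt) with ωt = 7.238 rad: (103)(1.88×10^5)(0.5778)/(1.62×10^-3) = 6.906×10^9 V/(m·s).
I_d = ε₀ A dE/dt = (8.85×10^-12)(5.16×10^-4)(6.906×10^9) = 3.15×10^-5 A.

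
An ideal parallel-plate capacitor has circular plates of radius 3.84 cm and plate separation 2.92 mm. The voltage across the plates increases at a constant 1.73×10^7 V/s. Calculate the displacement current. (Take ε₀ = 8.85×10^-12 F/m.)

E = V/d so dE/dt = (dV/dt)/d = 5.925×10^9 V/(m·s), and I_d = ε₀ A dE/dt = (8.85×10^-12)(4.632×10^-3)(5.925×10^9) = 2.43×10^-4 A.

2.43×10^-4 A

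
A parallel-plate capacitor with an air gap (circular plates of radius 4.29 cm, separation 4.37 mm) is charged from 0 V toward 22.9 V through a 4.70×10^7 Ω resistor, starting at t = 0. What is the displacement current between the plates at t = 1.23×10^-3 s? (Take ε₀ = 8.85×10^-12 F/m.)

5.21×10^-8 A

With C = ε₀A/d = (8.85×10^-12)(5.782×10^-3)/(4.37×10^-3) = 1.171×10^-11 F, the time constant is τ = RC = 5.504×10^-4 s, so t/τ = 2.235 and e^(−t/τ) = 0.1070.
I_d = I_cond = (V₀/R) e^(−t/τ) = (4.872×10^-7)(0.1070) = 5.21×10^-8 A.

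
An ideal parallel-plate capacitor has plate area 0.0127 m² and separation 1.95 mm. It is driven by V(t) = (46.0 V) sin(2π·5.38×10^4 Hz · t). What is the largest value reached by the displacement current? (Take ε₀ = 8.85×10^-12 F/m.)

8.96×10^-4 A

(dE/dt)_max = V₀ω/d = 7.973×10^9 V/(m·s); ω = 2πf = 3.380×10^5 rad/s.
I_d,max = ε₀ A (dE/dt)_max = (8.85×10^-12)(0.0127)(7.973×10^9) = 8.96×10^-4 A.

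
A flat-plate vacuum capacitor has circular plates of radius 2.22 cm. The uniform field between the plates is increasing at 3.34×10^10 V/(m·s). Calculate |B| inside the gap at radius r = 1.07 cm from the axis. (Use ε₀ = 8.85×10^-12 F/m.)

I_d = ε₀ dΦ_E/dt = ε₀ πR² (dE/dt) = (8.85×10^-12)(1.548×10^-3)(3.34×10^10) = 4.576×10^-4 A through the full plate area.
For r < R the Ampère–Maxwell law gives B(2πr) = μ₀ I_d (r²/R²), so B = μ₀ I_d r/(2πR²) = (4π×10^-7)(4.576×10^-4)(0.0107)/(2π·0.0222²) = 1.99×10^-9 T.

1.99×10^-9 T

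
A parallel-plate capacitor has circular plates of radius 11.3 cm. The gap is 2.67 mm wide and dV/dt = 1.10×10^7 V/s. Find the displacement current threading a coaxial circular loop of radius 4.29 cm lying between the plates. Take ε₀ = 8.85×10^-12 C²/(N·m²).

2.11×10^-4 A

I_d = C dV/dt with C = ε₀πR²/d = 1.329×10^-10 F, so I_d = (1.329×10^-10)(1.10×10^7) = 1.462×10^-3 A.
Through an area πr² the displacement current is I_d·(πr²/πR²) = I_d (r/R)² = 2.11×10^-4 A.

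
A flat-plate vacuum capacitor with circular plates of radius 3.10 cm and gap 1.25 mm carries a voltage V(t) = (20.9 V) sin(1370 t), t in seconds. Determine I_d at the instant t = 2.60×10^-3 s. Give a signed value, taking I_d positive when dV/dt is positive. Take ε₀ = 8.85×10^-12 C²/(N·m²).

dE/dt = (V₀ω/d)·cos(ωt) with ωt = 3.562 rad: (20.9)(1370)(-0.9129)/(1.25×10^-3) = -2.091×10^7 V/(m·s).
I_d = ε₀ A dE/dt = (8.85×10^-12)(3.019×10^-3)(-2.091×10^7) = -5.59×10^-7 A.

-5.59×10^-7 A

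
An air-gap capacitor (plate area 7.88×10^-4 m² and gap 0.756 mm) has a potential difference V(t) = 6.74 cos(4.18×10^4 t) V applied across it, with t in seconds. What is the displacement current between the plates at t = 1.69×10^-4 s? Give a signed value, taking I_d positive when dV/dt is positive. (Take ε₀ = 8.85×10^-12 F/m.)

-1.83×10^-6 A

C = ε₀A/d = (8.85×10^-12)(7.88×10^-4)/(7.56×10^-4) = 9.225×10^-12 F. dV/dt = V₀ω·−sin(ωt); at ωt = 7.0642 rad this factor is -0.7040.
I_d = C dV/dt = (9.225×10^-12)(6.74)(4.18×10^4)(-0.7040) = -1.83×10^-6 A.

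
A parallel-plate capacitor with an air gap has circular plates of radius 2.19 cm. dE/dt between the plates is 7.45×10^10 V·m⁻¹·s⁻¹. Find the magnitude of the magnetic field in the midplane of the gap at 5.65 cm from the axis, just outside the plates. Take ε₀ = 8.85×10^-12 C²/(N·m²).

Through the whole plate area (πR² = 1.507×10^-3 m²), I_d = ε₀ πR² dE/dt = 9.936×10^-4 A.
Outside the plates the loop encloses all of I_d, so B·2πr = μ₀ I_d and B = 3.52×10^-9 T.

3.52×10^-9 T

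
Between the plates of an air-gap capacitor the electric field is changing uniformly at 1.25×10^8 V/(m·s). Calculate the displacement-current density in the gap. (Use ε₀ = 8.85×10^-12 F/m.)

J_d = ε₀ dE/dt = (8.85×10^-12)(1.25×10^8) = 1.11×10^-3 A/m².

1.11×10^-3 A/m²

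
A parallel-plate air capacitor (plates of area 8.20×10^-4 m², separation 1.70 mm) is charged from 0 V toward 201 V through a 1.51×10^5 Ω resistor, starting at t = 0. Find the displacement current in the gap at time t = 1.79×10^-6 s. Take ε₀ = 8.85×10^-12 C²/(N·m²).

8.28×10^-5 A

C = ε₀A/d = (8.85×10^-12)(8.20×10^-4)/(1.70×10^-3) = 4.269×10^-12 F, so τ = RC = 6.446×10^-7 s.
The conduction current is I(t) = (V₀/R) e^(−t/τ), and the displacement current between the plates equals it.
t/τ = 2.777; I_d = (201/1.51×10^5) · e^(−2.777) = (1.331×10^-3)(0.06222) = 8.28×10^-5 A.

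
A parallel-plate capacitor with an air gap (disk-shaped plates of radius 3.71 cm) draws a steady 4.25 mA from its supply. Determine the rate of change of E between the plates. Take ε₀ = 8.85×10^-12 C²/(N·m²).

Charge continuity gives I_d = I = 4.25×10^-3 A between the plates.
Then dE/dt = I_d/(ε₀A) = 1.11×10^11 V/(m·s).

1.11×10^11 V/(m·s)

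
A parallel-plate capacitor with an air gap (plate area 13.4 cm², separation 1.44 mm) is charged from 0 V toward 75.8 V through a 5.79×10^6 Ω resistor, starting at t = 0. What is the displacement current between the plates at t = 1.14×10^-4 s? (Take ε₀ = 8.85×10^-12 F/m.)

With C = ε₀A/d = (8.85×10^-12)(1.34×10^-3)/(1.44×10^-3) = 8.235×10^-12 F, the time constant is τ = RC = 4.768×10^-5 s, so t/τ = 2.391 and e^(−t/τ) = 0.09154.
I_d = I_cond = (V₀/R) e^(−t/τ) = (1.309×10^-5)(0.09154) = 1.20×10^-6 A.

1.20×10^-6 A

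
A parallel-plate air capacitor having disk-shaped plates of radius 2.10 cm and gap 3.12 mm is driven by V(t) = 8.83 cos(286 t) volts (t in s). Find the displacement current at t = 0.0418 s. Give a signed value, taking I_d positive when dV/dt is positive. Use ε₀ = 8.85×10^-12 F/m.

5.70×10^-9 A

C = ε₀A/d = (8.85×10^-12)(1.385×10^-3)/(3.12×10^-3) = 3.929×10^-12 F. dV/dt = V₀ω·−sin(ωt); at ωt = 11.9548 rad this factor is 0.5742.
I_d = C dV/dt = (3.929×10^-12)(8.83)(286)(0.5742) = 5.70×10^-9 A.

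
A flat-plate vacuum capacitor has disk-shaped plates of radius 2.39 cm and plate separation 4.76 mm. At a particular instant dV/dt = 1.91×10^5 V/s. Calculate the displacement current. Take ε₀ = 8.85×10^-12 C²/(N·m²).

The field between the plates is E = V/d, so dE/dt = (1.91×10^5)/(4.76×10^-3 m) = 4.013×10^7 V/(m·s).
I_d = ε₀ A (dE/dt) = (8.85×10^-12)(1.795×10^-3)(4.013×10^7) = 6.37×10^-7 A.

6.37×10^-7 A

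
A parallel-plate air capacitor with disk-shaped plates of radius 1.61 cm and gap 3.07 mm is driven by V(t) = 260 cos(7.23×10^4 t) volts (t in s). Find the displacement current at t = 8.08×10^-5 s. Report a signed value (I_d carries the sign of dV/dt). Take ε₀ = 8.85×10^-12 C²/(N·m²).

1.88×10^-5 A

dV/dt = (260)(7.23×10^4)·−sin(5.84184) = 8.030×10^6 V/s.
I_d = C dV/dt with C = ε₀A/d = (8.85×10^-12)(8.143×10^-4)/(3.07×10^-3) = 2.347×10^-12 F, so I_d = (2.347×10^-12)(8.030×10^6) = 1.88×10^-5 A.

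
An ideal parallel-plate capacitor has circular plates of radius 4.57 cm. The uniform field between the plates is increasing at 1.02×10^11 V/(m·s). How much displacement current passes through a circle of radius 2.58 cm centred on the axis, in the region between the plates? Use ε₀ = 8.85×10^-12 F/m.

Through the whole plate area (πR² = 6.561×10^-3 m²), I_d = ε₀ πR² dE/dt = 5.923×10^-3 A.
The field is uniform, so I_d,enc = I_d (r/R)² = (5.923×10^-3)(2.58/4.57)² = 1.89×10^-3 A.

1.89×10^-3 A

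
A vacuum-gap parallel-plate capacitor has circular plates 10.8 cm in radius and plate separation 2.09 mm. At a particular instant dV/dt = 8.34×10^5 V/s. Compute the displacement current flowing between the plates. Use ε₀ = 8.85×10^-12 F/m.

The field between the plates is E = V/d, so dE/dt = (8.34×10^5)/(2.09×10^-3 m) = 3.990×10^8 V/(m·s).
I_d = ε₀ A (dE/dt) = (8.85×10^-12)(0.03664)(3.990×10^8) = 1.29×10^-4 A.

1.29×10^-4 A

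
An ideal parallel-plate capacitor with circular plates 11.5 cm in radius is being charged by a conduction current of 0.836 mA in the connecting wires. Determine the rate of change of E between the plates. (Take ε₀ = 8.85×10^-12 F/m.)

2.27×10^9 V/(m·s)

Charge continuity gives I_d = I = 8.36×10^-4 A between the plates.
Then dE/dt = I_d/(ε₀A) = 2.27×10^9 V/(m·s).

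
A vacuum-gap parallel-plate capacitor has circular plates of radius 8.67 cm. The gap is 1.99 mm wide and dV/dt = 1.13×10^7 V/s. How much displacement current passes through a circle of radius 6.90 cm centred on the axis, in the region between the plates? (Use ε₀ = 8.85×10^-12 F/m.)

I_d = C dV/dt with C = ε₀πR²/d = 1.050×10^-10 F, so I_d = (1.050×10^-10)(1.13×10^7) = 1.187×10^-3 A.
Since J_d is uniform, the enclosed fraction is (r/R)² = 0.6334, giving I_d,enc = 7.52×10^-4 A.

7.52×10^-4 A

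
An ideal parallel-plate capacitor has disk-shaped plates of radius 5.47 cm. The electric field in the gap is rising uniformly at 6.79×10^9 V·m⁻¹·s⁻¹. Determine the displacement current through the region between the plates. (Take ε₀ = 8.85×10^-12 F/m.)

5.65×10^-4 A

With a uniform field, Φ_E = EA, so I_d = ε₀ A dE/dt = 5.65×10^-4 A.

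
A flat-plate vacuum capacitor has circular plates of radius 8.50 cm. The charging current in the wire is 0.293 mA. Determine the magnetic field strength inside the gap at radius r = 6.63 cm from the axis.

By continuity the displacement current in the gap matches the conduction current: I_d = 2.93×10^-4 A.
An Ampèrian loop of radius r encloses a fraction (r/R)² of I_d. Then B·2πr = μ₀ I_d (r/R)², giving B = μ₀ I_d r/(2πR²) = 5.38×10^-10 T.

5.38×10^-10 T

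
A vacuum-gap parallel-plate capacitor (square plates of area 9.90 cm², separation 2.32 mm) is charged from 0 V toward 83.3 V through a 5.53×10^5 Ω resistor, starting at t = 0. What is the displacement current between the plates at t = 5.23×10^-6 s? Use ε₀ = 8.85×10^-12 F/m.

C = ε₀A/d = (8.85×10^-12)(9.90×10^-4)/(2.32×10^-3) = 3.777×10^-12 F, so τ = RC = 2.089×10^-6 s.
The conduction current is I(t) = (V₀/R) e^(−t/τ), and the displacement current between the plates equals it.
t/τ = 2.504; I_d = (83.3/5.53×10^5) · e^(−2.504) = (1.506×10^-4)(0.08176) = 1.23×10^-5 A.

1.23×10^-5 A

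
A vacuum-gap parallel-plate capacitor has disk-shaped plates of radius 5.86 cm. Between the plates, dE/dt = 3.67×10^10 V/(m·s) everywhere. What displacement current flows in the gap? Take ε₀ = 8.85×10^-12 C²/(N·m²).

With a uniform field, Φ_E = EA, so I_d = ε₀ A dE/dt = 3.50×10^-3 A.

3.50×10^-3 A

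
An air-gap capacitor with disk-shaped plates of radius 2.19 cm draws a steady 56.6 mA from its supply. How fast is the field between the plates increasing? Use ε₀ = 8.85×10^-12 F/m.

By continuity, I_d in the gap equals the 56.6 mA flowing in the wire.
Inverting I_d = ε₀ A dE/dt gives dE/dt = 0.0566 / (8.85×10^-12 · 1.507×10^-3) = 4.24×10^12 V/(m·s).

4.24×10^12 V/(m·s)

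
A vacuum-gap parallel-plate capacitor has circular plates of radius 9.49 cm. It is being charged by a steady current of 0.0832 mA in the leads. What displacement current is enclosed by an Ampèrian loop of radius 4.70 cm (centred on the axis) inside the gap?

2.04×10^-5 A

By continuity the displacement current in the gap matches the conduction current: I_d = 8.32×10^-5 A.
The field is uniform, so I_d,enc = I_d (r/R)² = (8.32×10^-5)(4.70/9.49)² = 2.04×10^-5 A.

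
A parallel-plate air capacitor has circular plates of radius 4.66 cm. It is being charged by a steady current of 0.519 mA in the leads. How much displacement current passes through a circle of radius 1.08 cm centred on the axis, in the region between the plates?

No conduction current crosses the gap, so I_d there equals the 5.19×10^-4 A in the leads.
Since J_d is uniform, the enclosed fraction is (r/R)² = 0.05371, giving I_d,enc = 2.79×10^-5 A.

2.79×10^-5 A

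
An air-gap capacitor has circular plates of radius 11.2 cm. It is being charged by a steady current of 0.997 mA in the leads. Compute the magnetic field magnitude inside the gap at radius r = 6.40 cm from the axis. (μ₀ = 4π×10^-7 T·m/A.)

Between the plates the displacement current equals the wire current: I_d = 0.997 mA = 9.97×10^-4 A.
For r < R the Ampère–Maxwell law gives B(2πr) = μ₀ I_d (r²/R²), so B = μ₀ I_d r/(2πR²) = (4π×10^-7)(9.97×10^-4)(0.0640)/(2π·0.112²) = 1.02×10^-9 T.

1.02×10^-9 T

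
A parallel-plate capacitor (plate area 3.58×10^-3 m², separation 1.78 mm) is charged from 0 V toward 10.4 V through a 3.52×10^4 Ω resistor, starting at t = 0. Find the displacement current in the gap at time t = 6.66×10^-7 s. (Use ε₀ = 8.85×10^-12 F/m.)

1.02×10^-4 A

C = ε₀A/d = (8.85×10^-12)(3.58×10^-3)/(1.78×10^-3) = 1.780×10^-11 F and τ = RC = 6.266×10^-7 s. I_d in the gap equals the RC charging current.
I_d(t) = (V₀/R) e^(−t/τ) = 2.955×10^-4 · e^(−1.063) = 1.02×10^-4 A.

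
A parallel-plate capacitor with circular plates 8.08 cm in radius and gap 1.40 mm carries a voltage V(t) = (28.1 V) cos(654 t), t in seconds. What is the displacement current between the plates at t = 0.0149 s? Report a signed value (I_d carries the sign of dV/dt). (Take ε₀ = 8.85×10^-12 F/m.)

7.49×10^-7 A

dE/dt = (V₀ω/d)·−sin(ωt) with ωt = 9.7446 rad: (28.1)(654)(0.3144)/(1.40×10^-3) = 4.127×10^6 V/(m·s).
I_d = ε₀ A dE/dt = (8.85×10^-12)(0.02051)(4.127×10^6) = 7.49×10^-7 A.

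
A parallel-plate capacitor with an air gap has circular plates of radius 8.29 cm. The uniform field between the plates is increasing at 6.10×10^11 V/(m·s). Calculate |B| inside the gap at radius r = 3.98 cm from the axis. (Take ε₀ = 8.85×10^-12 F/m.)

I_d = ε₀ dΦ_E/dt = ε₀ πR² (dE/dt) = (8.85×10^-12)(0.02159)(6.10×10^11) = 0.1166 A through the full plate area.
An Ampèrian loop of radius r encloses a fraction (r/R)² of I_d. Then B·2πr = μ₀ I_d (r/R)², giving B = μ₀ I_d r/(2πR²) = 1.35×10^-7 T.

1.35×10^-7 T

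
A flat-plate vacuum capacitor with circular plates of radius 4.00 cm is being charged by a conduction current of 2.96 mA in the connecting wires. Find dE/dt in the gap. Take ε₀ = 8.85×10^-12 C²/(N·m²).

By continuity, I_d in the gap equals the 2.96 mA flowing in the wire.
Since I_d = ε₀ A dE/dt, dE/dt = I_d/(ε₀A) = (2.96×10^-3)/((8.85×10^-12)(5.027×10^-3)) = 6.65×10^10 V/(m·s).

6.65×10^10 V/(m·s)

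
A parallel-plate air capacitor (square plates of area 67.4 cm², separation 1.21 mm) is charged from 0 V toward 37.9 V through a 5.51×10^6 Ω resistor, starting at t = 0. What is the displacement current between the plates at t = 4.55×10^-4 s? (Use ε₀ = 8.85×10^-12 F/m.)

1.29×10^-6 A

With C = ε₀A/d = (8.85×10^-12)(6.74×10^-3)/(1.21×10^-3) = 4.930×10^-11 F, the time constant is τ = RC = 2.716×10^-4 s, so t/τ = 1.675 and e^(−t/τ) = 0.1873.
I_d = I_cond = (V₀/R) e^(−t/τ) = (6.878×10^-6)(0.1873) = 1.29×10^-6 A.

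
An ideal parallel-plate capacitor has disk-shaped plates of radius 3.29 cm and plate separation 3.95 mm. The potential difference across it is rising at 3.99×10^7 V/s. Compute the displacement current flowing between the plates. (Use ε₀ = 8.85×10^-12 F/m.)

3.04×10^-4 A

The displacement current equals the charging current C dV/dt. With C = ε₀A/d = (8.85×10^-12)(3.400×10^-3)/(3.95×10^-3) = 7.618×10^-12 F, I_d = (7.618×10^-12)(3.99×10^7) = 3.04×10^-4 A.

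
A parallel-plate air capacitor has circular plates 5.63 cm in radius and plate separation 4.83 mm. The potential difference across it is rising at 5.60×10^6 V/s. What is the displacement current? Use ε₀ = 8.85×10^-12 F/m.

1.02×10^-4 A

C = ε₀A/d = (8.85×10^-12)(9.958×10^-3)/(4.83×10^-3) = 1.825×10^-11 F.
I_d = C dV/dt = (1.825×10^-11)(5.60×10^6) = 1.02×10^-4 A.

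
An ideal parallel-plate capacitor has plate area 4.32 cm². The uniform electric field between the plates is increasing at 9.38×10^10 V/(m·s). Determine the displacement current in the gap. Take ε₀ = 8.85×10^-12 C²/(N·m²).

3.59×10^-4 A

With a uniform field, Φ_E = EA, so I_d = ε₀ A dE/dt = 3.59×10^-4 A.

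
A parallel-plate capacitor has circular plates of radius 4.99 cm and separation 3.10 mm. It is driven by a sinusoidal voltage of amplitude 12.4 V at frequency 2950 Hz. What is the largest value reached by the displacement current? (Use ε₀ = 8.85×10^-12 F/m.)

5.13×10^-6 A

C = ε₀A/d = (8.85×10^-12)(7.823×10^-3)/(3.10×10^-3) = 2.233×10^-11 F; ω = 2πf = 1.854×10^4 rad/s.
I_d = C dV/dt, so |I_d|_max = C V₀ ω = (2.233×10^-11)(12.4)(1.854×10^4) = 5.13×10^-6 A.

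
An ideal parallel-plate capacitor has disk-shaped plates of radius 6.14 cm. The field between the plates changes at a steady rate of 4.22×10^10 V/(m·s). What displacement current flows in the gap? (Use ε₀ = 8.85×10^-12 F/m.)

4.42×10^-3 A

The displacement current is ε₀ times dΦ_E/dt = ε₀ A dE/dt = (8.85×10^-12)(0.01184)(4.22×10^10) = 4.42×10^-3 A.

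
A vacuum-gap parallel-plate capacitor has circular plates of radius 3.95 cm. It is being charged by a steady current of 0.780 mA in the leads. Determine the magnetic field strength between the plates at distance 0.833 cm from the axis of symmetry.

By continuity the displacement current in the gap matches the conduction current: I_d = 7.80×10^-4 A.
For r < R the Ampère–Maxwell law gives B(2πr) = μ₀ I_d (r²/R²), so B = μ₀ I_d r/(2πR²) = (4π×10^-7)(7.80×10^-4)(8.33×10^-3)/(2π·0.0395²) = 8.33×10^-10 T.

8.33×10^-10 T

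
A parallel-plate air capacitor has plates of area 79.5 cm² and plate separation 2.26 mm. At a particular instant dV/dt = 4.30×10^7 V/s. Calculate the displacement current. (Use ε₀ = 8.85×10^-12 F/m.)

1.34×10^-3 A

The field between the plates is E = V/d, so dE/dt = (4.30×10^7)/(2.26×10^-3 m) = 1.903×10^10 V/(m·s).
I_d = ε₀ A (dE/dt) = (8.85×10^-12)(7.95×10^-3)(1.903×10^10) = 1.34×10^-3 A.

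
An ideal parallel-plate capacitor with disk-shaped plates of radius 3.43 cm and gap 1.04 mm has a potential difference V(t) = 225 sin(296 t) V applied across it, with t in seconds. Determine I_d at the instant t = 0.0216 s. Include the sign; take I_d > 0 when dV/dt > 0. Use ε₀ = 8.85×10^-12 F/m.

2.08×10^-6 A

C = ε₀A/d = (8.85×10^-12)(3.696×10^-3)/(1.04×10^-3) = 3.145×10^-11 F. dV/dt = V₀ω·cos(ωt); at ωt = 6.3936 rad this factor is 0.9939.
I_d = C dV/dt = (3.145×10^-11)(225)(296)(0.9939) = 2.08×10^-6 A.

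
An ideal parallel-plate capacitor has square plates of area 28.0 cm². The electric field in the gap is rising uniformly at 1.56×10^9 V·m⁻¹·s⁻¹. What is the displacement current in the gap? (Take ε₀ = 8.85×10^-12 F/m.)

I_d = ε₀ A (dE/dt) = (8.85×10^-12)(2.80×10^-3 m²)(1.56×10^9) = 3.87×10^-5 A.

3.87×10^-5 A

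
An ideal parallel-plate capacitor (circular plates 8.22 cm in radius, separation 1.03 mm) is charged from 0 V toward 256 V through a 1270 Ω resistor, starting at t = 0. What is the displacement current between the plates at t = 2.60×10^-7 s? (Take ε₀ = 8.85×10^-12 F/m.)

With C = ε₀A/d = (8.85×10^-12)(0.02123)/(1.03×10^-3) = 1.824×10^-10 F, the time constant is τ = RC = 2.316×10^-7 s, so t/τ = 1.123 and e^(−t/τ) = 0.3253.
I_d = I_cond = (V₀/R) e^(−t/τ) = (0.2016)(0.3253) = 0.0656 A.

0.0656 A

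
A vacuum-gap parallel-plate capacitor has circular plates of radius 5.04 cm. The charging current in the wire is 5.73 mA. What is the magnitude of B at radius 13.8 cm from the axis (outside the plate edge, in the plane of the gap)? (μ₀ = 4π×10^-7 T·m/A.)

Between the plates the displacement current equals the wire current: I_d = 5.73 mA = 5.73×10^-3 A.
Outside the plates the loop encloses all of I_d, so B·2πr = μ₀ I_d and B = 8.30×10^-9 T.

8.30×10^-9 T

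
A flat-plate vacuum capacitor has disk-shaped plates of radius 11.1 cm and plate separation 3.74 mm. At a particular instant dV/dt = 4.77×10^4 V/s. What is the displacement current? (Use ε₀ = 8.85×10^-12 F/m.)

C = ε₀A/d = (8.85×10^-12)(0.03871)/(3.74×10^-3) = 9.160×10^-11 F.
I_d = C dV/dt = (9.160×10^-11)(4.77×10^4) = 4.37×10^-6 A.

4.37×10^-6 A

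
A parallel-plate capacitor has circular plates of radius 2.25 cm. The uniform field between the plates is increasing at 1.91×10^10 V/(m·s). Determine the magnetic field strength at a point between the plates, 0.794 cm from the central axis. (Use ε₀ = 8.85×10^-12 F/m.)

8.43×10^-10 T

Total displacement current: I_d = ε₀(πR²)(dE/dt) = (8.85×10^-12)(1.590×10^-3)(1.91×10^10) = 2.688×10^-4 A.
An Ampèrian loop of radius r encloses a fraction (r/R)² of I_d. Then B·2πr = μ₀ I_d (r/R)², giving B = μ₀ I_d r/(2πR²) = 8.43×10^-10 T.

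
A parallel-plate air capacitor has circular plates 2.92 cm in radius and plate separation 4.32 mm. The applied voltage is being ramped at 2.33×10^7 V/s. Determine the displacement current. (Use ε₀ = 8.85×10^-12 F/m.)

The displacement current equals the charging current C dV/dt. With C = ε₀A/d = (8.85×10^-12)(2.679×10^-3)/(4.32×10^-3) = 5.488×10^-12 F, I_d = (5.488×10^-12)(2.33×10^7) = 1.28×10^-4 A.

1.28×10^-4 A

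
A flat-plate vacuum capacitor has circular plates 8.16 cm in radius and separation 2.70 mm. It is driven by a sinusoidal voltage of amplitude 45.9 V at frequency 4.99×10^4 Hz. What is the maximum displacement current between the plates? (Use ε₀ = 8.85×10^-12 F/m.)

The displacement current equals the conduction current C dV/dt, which peaks at C V₀ ω.
With C = ε₀A/d = (8.85×10^-12)(0.02092)/(2.70×10^-3) = 6.857×10^-11 F and ω = 2πf = 3.135×10^5 rad/s, I_d,max = (6.857×10^-11)(45.9)(3.135×10^5) = 9.87×10^-4 A.

9.87×10^-4 A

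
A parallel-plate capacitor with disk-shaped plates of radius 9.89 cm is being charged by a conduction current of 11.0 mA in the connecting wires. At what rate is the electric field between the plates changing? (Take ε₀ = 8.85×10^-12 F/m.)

The displacement current between the plates equals the conduction current, I_d = 11.0 mA.
Then dE/dt = I_d/(ε₀A) = 4.04×10^10 V/(m·s).

4.04×10^10 V/(m·s)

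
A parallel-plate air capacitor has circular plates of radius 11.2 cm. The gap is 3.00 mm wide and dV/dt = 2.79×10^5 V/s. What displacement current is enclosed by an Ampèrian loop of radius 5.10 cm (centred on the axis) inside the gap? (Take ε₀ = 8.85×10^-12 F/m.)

6.73×10^-6 A

dE/dt = (dV/dt)/d = 9.300×10^7 V/(m·s); I_d = ε₀(πR²)(dE/dt) = (8.85×10^-12)(0.03941)(9.300×10^7) = 3.244×10^-5 A.
Since J_d is uniform, the enclosed fraction is (r/R)² = 0.2074, giving I_d,enc = 6.73×10^-6 A.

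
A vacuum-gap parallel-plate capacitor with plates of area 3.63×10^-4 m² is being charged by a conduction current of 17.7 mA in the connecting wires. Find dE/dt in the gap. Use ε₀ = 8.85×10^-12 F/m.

5.51×10^12 V/(m·s)

The displacement current between the plates equals the conduction current, I_d = 17.7 mA.
Then dE/dt = I_d/(ε₀A) = 5.51×10^12 V/(m·s).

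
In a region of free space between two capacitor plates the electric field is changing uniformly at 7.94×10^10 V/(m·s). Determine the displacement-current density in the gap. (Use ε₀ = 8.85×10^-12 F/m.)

0.703 A/m²

The displacement-current density is ε₀ ∂E/∂t = (8.85×10^-12)(7.94×10^10) = 0.703 A/m².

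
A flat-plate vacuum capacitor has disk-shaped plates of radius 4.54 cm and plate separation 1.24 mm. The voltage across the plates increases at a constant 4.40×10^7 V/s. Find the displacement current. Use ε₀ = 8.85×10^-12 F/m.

2.03×10^-3 A

E = V/d so dE/dt = (dV/dt)/d = 3.548×10^10 V/(m·s), and I_d = ε₀ A dE/dt = (8.85×10^-12)(6.475×10^-3)(3.548×10^10) = 2.03×10^-3 A.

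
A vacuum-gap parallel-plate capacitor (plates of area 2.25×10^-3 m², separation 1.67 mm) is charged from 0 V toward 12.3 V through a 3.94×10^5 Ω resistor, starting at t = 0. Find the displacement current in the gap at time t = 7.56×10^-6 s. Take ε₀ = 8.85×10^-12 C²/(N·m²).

6.24×10^-6 A

C = ε₀A/d = (8.85×10^-12)(2.25×10^-3)/(1.67×10^-3) = 1.192×10^-11 F and τ = RC = 4.696×10^-6 s. I_d in the gap equals the RC charging current.
I_d(t) = (V₀/R) e^(−t/τ) = 3.122×10^-5 · e^(−1.610) = 6.24×10^-6 A.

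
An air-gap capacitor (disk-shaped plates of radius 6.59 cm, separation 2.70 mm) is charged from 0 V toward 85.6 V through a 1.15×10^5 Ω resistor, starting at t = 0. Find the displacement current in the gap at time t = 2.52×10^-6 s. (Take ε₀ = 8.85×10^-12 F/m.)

4.56×10^-4 A

With C = ε₀A/d = (8.85×10^-12)(0.01364)/(2.70×10^-3) = 4.471×10^-11 F, the time constant is τ = RC = 5.142×10^-6 s, so t/τ = 0.4901 and e^(−t/τ) = 0.6126.
I_d = I_cond = (V₀/R) e^(−t/τ) = (7.443×10^-4)(0.6126) = 4.56×10^-4 A.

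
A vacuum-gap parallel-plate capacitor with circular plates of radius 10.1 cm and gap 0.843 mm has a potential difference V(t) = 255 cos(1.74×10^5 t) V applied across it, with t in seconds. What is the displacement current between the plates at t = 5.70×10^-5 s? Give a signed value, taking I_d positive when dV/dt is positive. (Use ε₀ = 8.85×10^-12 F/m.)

dE/dt = (V₀ω/d)·−sin(ωt) with ωt = 9.918 rad: (255)(1.74×10^5)(0.4735)/(8.43×10^-4) = 2.492×10^10 V/(m·s).
I_d = ε₀ A dE/dt = (8.85×10^-12)(0.03205)(2.492×10^10) = 7.07×10^-3 A.

7.07×10^-3 A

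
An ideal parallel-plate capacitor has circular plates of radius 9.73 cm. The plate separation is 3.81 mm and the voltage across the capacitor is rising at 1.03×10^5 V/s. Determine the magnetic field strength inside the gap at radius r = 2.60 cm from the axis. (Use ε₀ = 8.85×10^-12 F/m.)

3.91×10^-12 T

I_d = C dV/dt with C = ε₀πR²/d = 6.908×10^-11 F, so I_d = (6.908×10^-11)(1.03×10^5) = 7.115×10^-6 A.
∮B·dl = μ₀ I_d,enc with I_d,enc = I_d r²/R² = 5.080×10^-7 A; so B = μ₀ I_d,enc/(2πr) = 3.91×10^-12 T.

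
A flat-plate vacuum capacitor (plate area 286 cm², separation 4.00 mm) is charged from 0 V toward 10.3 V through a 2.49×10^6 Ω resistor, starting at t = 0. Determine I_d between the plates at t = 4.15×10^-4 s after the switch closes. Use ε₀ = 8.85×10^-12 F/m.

2.97×10^-7 A

C = ε₀A/d = (8.85×10^-12)(0.0286)/(4.00×10^-3) = 6.328×10^-11 F and τ = RC = 1.576×10^-4 s. I_d in the gap equals the RC charging current.
I_d(t) = (V₀/R) e^(−t/τ) = 4.137×10^-6 · e^(−2.633) = 2.97×10^-7 A.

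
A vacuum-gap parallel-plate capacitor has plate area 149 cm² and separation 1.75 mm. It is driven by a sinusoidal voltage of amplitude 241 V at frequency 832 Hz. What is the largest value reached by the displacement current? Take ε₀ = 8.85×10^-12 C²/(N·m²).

The displacement current equals the conduction current C dV/dt, which peaks at C V₀ ω.
With C = ε₀A/d = (8.85×10^-12)(0.0149)/(1.75×10^-3) = 7.535×10^-11 F and ω = 2πf = 5228 rad/s, I_d,max = (7.535×10^-11)(241)(5228) = 9.49×10^-5 A.

9.49×10^-5 A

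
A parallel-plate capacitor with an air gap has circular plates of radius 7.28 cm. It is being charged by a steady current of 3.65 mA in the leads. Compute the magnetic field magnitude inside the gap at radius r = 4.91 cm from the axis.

No conduction current crosses the gap, so I_d there equals the 3.65×10^-3 A in the leads.
For r < R the Ampère–Maxwell law gives B(2πr) = μ₀ I_d (r²/R²), so B = μ₀ I_d r/(2πR²) = (4π×10^-7)(3.65×10^-3)(0.0491)/(2π·0.0728²) = 6.76×10^-9 T.

6.76×10^-9 T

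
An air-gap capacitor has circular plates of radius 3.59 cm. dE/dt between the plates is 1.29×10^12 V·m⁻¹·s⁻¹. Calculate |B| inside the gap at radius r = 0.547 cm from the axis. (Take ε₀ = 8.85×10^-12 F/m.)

3.92×10^-8 T

I_d = ε₀ dΦ_E/dt = ε₀ πR² (dE/dt) = (8.85×10^-12)(4.049×10^-3)(1.29×10^12) = 0.04623 A through the full plate area.
An Ampèrian loop of radius r encloses a fraction (r/R)² of I_d. Then B·2πr = μ₀ I_d (r/R)², giving B = μ₀ I_d r/(2πR²) = 3.92×10^-8 T.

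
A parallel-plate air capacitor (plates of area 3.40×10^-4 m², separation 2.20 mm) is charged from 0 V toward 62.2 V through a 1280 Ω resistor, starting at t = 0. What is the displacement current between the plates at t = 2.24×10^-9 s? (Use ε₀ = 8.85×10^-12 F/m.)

0.0135 A

C = ε₀A/d = (8.85×10^-12)(3.40×10^-4)/(2.20×10^-3) = 1.368×10^-12 F, so τ = RC = 1.751×10^-9 s.
The conduction current is I(t) = (V₀/R) e^(−t/τ), and the displacement current between the plates equals it.
t/τ = 1.279; I_d = (62.2/1280) · e^(−1.279) = (0.04859)(0.2783) = 0.0135 A.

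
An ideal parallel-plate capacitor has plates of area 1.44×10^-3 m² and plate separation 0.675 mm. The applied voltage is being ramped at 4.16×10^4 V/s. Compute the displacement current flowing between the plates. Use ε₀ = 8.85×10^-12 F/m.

7.85×10^-7 A

The field between the plates is E = V/d, so dE/dt = (4.16×10^4)/(6.75×10^-4 m) = 6.163×10^7 V/(m·s).
I_d = ε₀ A (dE/dt) = (8.85×10^-12)(1.44×10^-3)(6.163×10^7) = 7.85×10^-7 A.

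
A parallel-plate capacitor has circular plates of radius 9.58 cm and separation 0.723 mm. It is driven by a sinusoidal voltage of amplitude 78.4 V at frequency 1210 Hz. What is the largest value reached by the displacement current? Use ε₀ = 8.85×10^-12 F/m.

2.10×10^-4 A

(dE/dt)_max = V₀ω/d = 8.244×10^8 V/(m·s); ω = 2πf = 7603 rad/s.
I_d,max = ε₀ A (dE/dt)_max = (8.85×10^-12)(0.02883)(8.244×10^8) = 2.10×10^-4 A.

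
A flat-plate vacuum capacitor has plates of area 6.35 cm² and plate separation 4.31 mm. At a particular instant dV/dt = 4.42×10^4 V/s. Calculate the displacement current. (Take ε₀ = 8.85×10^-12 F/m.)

C = ε₀A/d = (8.85×10^-12)(6.35×10^-4)/(4.31×10^-3) = 1.304×10^-12 F.
I_d = C dV/dt = (1.304×10^-12)(4.42×10^4) = 5.76×10^-8 A.

5.76×10^-8 A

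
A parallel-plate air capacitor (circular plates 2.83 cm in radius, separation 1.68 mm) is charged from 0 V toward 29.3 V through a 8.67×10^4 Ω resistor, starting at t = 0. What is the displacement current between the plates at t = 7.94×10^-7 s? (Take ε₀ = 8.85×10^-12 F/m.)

C = ε₀A/d = (8.85×10^-12)(2.516×10^-3)/(1.68×10^-3) = 1.325×10^-11 F, so τ = RC = 1.149×10^-6 s.
The conduction current is I(t) = (V₀/R) e^(−t/τ), and the displacement current between the plates equals it.
t/τ = 0.6910; I_d = (29.3/8.67×10^4) · e^(−0.6910) = (3.379×10^-4)(0.5011) = 1.69×10^-4 A.

1.69×10^-4 A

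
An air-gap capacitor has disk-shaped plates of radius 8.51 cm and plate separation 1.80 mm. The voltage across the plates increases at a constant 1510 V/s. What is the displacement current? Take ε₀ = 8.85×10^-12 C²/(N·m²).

1.69×10^-7 A

E = V/d so dE/dt = (dV/dt)/d = 8.389×10^5 V/(m·s), and I_d = ε₀ A dE/dt = (8.85×10^-12)(0.02275)(8.389×10^5) = 1.69×10^-7 A.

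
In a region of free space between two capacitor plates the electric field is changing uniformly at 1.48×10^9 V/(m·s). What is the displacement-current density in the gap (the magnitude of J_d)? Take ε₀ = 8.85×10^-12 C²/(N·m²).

0.0131 A/m²

The displacement-current density is ε₀ ∂E/∂t = (8.85×10^-12)(1.48×10^9) = 0.0131 A/m².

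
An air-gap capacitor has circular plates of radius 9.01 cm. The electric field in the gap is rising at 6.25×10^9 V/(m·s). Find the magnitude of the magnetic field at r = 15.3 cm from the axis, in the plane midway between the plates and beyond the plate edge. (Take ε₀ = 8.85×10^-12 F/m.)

Through the whole plate area (πR² = 0.02550 m²), I_d = ε₀ πR² dE/dt = 1.410×10^-3 A.
For r ≥ R the full I_d is enclosed: B = μ₀ I_d/(2πr) = (4π×10^-7)(1.410×10^-3)/(2π·0.153) = 1.84×10^-9 T.

1.84×10^-9 T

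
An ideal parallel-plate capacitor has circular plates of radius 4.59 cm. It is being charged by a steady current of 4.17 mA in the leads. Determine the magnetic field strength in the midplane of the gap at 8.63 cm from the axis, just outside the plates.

No conduction current crosses the gap, so I_d there equals the 4.17×10^-3 A in the leads.
Outside the plates the loop encloses all of I_d, so B·2πr = μ₀ I_d and B = 9.66×10^-9 T.

9.66×10^-9 T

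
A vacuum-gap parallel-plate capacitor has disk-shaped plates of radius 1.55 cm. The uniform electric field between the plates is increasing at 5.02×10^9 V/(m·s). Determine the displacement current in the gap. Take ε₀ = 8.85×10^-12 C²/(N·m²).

3.35×10^-5 A

With a uniform field, Φ_E = EA, so I_d = ε₀ A dE/dt = 3.35×10^-5 A.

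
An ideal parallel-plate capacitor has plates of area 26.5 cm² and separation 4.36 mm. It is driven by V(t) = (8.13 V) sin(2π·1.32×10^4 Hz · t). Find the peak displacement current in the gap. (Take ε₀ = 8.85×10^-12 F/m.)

3.63×10^-6 A

The displacement current equals the conduction current C dV/dt, which peaks at C V₀ ω.
With C = ε₀A/d = (8.85×10^-12)(2.65×10^-3)/(4.36×10^-3) = 5.379×10^-12 F and ω = 2πf = 8.294×10^4 rad/s, I_d,max = (5.379×10^-12)(8.13)(8.294×10^4) = 3.63×10^-6 A.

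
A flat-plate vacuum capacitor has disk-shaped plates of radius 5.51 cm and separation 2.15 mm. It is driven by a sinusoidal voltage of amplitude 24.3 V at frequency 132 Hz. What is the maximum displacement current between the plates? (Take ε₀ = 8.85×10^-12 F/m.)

(dE/dt)_max = V₀ω/d = 9.374×10^6 V/(m·s); ω = 2πf = 829.4 rad/s.
I_d,max = ε₀ A (dE/dt)_max = (8.85×10^-12)(9.538×10^-3)(9.374×10^6) = 7.91×10^-7 A.

7.91×10^-7 A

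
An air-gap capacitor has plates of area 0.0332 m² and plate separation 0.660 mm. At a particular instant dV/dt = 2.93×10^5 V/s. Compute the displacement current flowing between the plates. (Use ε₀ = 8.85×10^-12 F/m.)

1.30×10^-4 A

E = V/d so dE/dt = (dV/dt)/d = 4.439×10^8 V/(m·s), and I_d = ε₀ A dE/dt = (8.85×10^-12)(0.0332)(4.439×10^8) = 1.30×10^-4 A.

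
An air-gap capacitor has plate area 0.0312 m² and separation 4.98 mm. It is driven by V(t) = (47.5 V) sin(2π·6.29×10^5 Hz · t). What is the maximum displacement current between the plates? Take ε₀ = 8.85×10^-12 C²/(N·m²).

The displacement current equals the conduction current C dV/dt, which peaks at C V₀ ω.
With C = ε₀A/d = (8.85×10^-12)(0.0312)/(4.98×10^-3) = 5.545×10^-11 F and ω = 2πf = 3.952×10^6 rad/s, I_d,max = (5.545×10^-11)(47.5)(3.952×10^6) = 0.0104 A.

0.0104 A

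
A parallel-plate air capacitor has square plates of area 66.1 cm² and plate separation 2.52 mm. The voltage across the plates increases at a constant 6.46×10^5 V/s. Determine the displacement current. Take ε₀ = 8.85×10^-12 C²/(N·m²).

The field between the plates is E = V/d, so dE/dt = (6.46×10^5)/(2.52×10^-3 m) = 2.563×10^8 V/(m·s).
I_d = ε₀ A (dE/dt) = (8.85×10^-12)(6.61×10^-3)(2.563×10^8) = 1.50×10^-5 A.

1.50×10^-5 A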